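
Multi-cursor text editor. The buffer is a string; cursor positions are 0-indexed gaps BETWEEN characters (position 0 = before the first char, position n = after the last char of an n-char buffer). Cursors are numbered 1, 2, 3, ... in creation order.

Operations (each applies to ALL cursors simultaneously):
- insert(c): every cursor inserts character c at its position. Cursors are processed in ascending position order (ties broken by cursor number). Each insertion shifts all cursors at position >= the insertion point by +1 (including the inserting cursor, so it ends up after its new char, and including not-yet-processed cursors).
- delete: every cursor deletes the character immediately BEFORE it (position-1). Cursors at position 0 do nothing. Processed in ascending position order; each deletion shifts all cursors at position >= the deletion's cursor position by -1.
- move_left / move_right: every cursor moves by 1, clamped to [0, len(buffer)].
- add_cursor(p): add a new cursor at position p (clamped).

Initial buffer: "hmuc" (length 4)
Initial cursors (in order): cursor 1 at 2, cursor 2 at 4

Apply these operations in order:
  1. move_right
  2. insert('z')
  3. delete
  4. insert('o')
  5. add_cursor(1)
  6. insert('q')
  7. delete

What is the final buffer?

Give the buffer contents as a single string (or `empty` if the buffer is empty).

After op 1 (move_right): buffer="hmuc" (len 4), cursors c1@3 c2@4, authorship ....
After op 2 (insert('z')): buffer="hmuzcz" (len 6), cursors c1@4 c2@6, authorship ...1.2
After op 3 (delete): buffer="hmuc" (len 4), cursors c1@3 c2@4, authorship ....
After op 4 (insert('o')): buffer="hmuoco" (len 6), cursors c1@4 c2@6, authorship ...1.2
After op 5 (add_cursor(1)): buffer="hmuoco" (len 6), cursors c3@1 c1@4 c2@6, authorship ...1.2
After op 6 (insert('q')): buffer="hqmuoqcoq" (len 9), cursors c3@2 c1@6 c2@9, authorship .3..11.22
After op 7 (delete): buffer="hmuoco" (len 6), cursors c3@1 c1@4 c2@6, authorship ...1.2

Answer: hmuoco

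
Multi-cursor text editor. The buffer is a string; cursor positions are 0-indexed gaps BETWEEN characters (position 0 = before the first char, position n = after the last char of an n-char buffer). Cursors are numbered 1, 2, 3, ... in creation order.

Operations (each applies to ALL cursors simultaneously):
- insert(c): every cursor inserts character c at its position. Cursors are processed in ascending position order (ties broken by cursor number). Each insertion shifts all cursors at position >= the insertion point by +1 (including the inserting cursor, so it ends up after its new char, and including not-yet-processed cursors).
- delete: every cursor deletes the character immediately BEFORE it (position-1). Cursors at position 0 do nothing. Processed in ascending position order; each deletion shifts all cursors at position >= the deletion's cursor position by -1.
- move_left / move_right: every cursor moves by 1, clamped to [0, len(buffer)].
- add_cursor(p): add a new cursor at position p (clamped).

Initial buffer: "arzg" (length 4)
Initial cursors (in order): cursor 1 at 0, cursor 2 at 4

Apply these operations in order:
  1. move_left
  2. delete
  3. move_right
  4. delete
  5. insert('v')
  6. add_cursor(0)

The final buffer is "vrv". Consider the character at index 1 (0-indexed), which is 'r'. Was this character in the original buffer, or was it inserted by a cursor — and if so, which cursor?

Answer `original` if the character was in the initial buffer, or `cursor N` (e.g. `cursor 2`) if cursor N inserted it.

After op 1 (move_left): buffer="arzg" (len 4), cursors c1@0 c2@3, authorship ....
After op 2 (delete): buffer="arg" (len 3), cursors c1@0 c2@2, authorship ...
After op 3 (move_right): buffer="arg" (len 3), cursors c1@1 c2@3, authorship ...
After op 4 (delete): buffer="r" (len 1), cursors c1@0 c2@1, authorship .
After op 5 (insert('v')): buffer="vrv" (len 3), cursors c1@1 c2@3, authorship 1.2
After op 6 (add_cursor(0)): buffer="vrv" (len 3), cursors c3@0 c1@1 c2@3, authorship 1.2
Authorship (.=original, N=cursor N): 1 . 2
Index 1: author = original

Answer: original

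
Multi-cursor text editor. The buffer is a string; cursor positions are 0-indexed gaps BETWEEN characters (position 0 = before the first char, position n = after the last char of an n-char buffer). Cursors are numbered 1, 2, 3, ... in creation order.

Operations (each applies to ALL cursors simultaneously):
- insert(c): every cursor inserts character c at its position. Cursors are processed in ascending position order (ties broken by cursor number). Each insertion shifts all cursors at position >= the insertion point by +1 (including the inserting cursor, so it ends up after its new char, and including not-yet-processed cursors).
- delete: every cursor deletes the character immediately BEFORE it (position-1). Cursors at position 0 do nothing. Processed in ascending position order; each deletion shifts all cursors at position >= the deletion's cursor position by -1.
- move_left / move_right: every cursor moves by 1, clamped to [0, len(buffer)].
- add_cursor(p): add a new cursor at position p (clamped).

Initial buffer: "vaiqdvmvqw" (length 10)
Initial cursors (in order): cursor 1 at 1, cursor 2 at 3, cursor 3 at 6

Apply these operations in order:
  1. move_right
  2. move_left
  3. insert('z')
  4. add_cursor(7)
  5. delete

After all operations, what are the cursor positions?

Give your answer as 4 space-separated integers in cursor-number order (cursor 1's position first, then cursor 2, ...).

Answer: 1 3 5 4

Derivation:
After op 1 (move_right): buffer="vaiqdvmvqw" (len 10), cursors c1@2 c2@4 c3@7, authorship ..........
After op 2 (move_left): buffer="vaiqdvmvqw" (len 10), cursors c1@1 c2@3 c3@6, authorship ..........
After op 3 (insert('z')): buffer="vzaizqdvzmvqw" (len 13), cursors c1@2 c2@5 c3@9, authorship .1..2...3....
After op 4 (add_cursor(7)): buffer="vzaizqdvzmvqw" (len 13), cursors c1@2 c2@5 c4@7 c3@9, authorship .1..2...3....
After op 5 (delete): buffer="vaiqvmvqw" (len 9), cursors c1@1 c2@3 c4@4 c3@5, authorship .........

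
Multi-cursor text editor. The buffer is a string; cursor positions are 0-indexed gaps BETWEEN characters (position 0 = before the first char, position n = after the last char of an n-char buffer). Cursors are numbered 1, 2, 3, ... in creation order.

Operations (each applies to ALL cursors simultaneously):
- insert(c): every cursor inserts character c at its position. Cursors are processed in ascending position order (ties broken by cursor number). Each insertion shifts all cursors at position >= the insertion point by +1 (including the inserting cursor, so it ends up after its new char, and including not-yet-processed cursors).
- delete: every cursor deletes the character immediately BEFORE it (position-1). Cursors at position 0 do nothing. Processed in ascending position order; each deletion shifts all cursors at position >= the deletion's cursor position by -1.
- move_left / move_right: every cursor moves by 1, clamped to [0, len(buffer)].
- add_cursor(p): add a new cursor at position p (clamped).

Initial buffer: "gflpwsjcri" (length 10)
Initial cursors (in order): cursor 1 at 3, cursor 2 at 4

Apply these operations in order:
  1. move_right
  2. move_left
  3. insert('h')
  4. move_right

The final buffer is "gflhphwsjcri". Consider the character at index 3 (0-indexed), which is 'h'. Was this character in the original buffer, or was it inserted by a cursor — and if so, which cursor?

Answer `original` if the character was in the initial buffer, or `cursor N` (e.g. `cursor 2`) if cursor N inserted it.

After op 1 (move_right): buffer="gflpwsjcri" (len 10), cursors c1@4 c2@5, authorship ..........
After op 2 (move_left): buffer="gflpwsjcri" (len 10), cursors c1@3 c2@4, authorship ..........
After op 3 (insert('h')): buffer="gflhphwsjcri" (len 12), cursors c1@4 c2@6, authorship ...1.2......
After op 4 (move_right): buffer="gflhphwsjcri" (len 12), cursors c1@5 c2@7, authorship ...1.2......
Authorship (.=original, N=cursor N): . . . 1 . 2 . . . . . .
Index 3: author = 1

Answer: cursor 1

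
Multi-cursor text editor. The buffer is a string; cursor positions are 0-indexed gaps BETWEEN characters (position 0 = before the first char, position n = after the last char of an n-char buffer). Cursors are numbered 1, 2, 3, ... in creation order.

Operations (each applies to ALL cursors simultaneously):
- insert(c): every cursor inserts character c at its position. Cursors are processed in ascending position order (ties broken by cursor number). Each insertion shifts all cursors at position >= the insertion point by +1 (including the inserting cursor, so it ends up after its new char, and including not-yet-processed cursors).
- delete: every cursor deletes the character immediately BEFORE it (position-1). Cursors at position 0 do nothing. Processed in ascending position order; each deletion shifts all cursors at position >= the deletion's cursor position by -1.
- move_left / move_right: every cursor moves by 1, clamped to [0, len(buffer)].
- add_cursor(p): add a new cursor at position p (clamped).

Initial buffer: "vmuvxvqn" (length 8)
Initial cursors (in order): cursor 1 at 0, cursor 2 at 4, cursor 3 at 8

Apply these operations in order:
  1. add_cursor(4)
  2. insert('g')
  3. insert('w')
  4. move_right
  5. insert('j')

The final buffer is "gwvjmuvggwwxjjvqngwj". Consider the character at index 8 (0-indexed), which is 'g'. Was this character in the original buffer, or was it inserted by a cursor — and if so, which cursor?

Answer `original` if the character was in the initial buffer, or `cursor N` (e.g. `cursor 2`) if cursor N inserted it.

Answer: cursor 4

Derivation:
After op 1 (add_cursor(4)): buffer="vmuvxvqn" (len 8), cursors c1@0 c2@4 c4@4 c3@8, authorship ........
After op 2 (insert('g')): buffer="gvmuvggxvqng" (len 12), cursors c1@1 c2@7 c4@7 c3@12, authorship 1....24....3
After op 3 (insert('w')): buffer="gwvmuvggwwxvqngw" (len 16), cursors c1@2 c2@10 c4@10 c3@16, authorship 11....2424....33
After op 4 (move_right): buffer="gwvmuvggwwxvqngw" (len 16), cursors c1@3 c2@11 c4@11 c3@16, authorship 11....2424....33
After op 5 (insert('j')): buffer="gwvjmuvggwwxjjvqngwj" (len 20), cursors c1@4 c2@14 c4@14 c3@20, authorship 11.1...2424.24...333
Authorship (.=original, N=cursor N): 1 1 . 1 . . . 2 4 2 4 . 2 4 . . . 3 3 3
Index 8: author = 4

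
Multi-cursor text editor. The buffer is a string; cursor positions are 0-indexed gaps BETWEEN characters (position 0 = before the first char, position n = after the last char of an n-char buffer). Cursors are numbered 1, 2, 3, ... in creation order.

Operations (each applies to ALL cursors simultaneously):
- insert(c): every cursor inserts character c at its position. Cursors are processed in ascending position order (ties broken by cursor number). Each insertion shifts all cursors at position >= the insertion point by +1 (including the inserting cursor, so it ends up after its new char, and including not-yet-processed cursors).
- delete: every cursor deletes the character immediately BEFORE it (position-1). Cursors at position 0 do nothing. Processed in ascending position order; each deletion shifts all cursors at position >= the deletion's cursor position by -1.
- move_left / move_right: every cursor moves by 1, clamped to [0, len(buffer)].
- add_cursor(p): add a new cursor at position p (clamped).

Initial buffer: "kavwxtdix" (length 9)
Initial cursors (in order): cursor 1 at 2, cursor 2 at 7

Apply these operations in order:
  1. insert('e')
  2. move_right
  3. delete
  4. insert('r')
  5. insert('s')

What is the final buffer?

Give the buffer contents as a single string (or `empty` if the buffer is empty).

After op 1 (insert('e')): buffer="kaevwxtdeix" (len 11), cursors c1@3 c2@9, authorship ..1.....2..
After op 2 (move_right): buffer="kaevwxtdeix" (len 11), cursors c1@4 c2@10, authorship ..1.....2..
After op 3 (delete): buffer="kaewxtdex" (len 9), cursors c1@3 c2@8, authorship ..1....2.
After op 4 (insert('r')): buffer="kaerwxtderx" (len 11), cursors c1@4 c2@10, authorship ..11....22.
After op 5 (insert('s')): buffer="kaerswxtdersx" (len 13), cursors c1@5 c2@12, authorship ..111....222.

Answer: kaerswxtdersx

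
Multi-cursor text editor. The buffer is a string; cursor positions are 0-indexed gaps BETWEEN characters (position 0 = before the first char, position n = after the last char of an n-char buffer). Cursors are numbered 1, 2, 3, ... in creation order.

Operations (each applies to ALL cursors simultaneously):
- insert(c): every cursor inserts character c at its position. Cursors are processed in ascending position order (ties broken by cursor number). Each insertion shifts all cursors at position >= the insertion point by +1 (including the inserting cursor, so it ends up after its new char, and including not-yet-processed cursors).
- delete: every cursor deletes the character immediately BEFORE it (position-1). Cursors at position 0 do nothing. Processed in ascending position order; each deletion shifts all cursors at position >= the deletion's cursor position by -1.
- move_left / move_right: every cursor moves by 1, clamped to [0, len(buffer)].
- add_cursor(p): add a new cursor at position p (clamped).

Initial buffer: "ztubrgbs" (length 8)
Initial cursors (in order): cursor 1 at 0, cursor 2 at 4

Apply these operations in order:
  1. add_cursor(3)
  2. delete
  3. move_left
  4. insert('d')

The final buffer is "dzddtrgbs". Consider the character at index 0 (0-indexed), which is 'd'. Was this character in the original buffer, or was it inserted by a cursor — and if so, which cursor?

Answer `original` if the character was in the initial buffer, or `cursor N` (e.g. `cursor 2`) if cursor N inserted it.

Answer: cursor 1

Derivation:
After op 1 (add_cursor(3)): buffer="ztubrgbs" (len 8), cursors c1@0 c3@3 c2@4, authorship ........
After op 2 (delete): buffer="ztrgbs" (len 6), cursors c1@0 c2@2 c3@2, authorship ......
After op 3 (move_left): buffer="ztrgbs" (len 6), cursors c1@0 c2@1 c3@1, authorship ......
After op 4 (insert('d')): buffer="dzddtrgbs" (len 9), cursors c1@1 c2@4 c3@4, authorship 1.23.....
Authorship (.=original, N=cursor N): 1 . 2 3 . . . . .
Index 0: author = 1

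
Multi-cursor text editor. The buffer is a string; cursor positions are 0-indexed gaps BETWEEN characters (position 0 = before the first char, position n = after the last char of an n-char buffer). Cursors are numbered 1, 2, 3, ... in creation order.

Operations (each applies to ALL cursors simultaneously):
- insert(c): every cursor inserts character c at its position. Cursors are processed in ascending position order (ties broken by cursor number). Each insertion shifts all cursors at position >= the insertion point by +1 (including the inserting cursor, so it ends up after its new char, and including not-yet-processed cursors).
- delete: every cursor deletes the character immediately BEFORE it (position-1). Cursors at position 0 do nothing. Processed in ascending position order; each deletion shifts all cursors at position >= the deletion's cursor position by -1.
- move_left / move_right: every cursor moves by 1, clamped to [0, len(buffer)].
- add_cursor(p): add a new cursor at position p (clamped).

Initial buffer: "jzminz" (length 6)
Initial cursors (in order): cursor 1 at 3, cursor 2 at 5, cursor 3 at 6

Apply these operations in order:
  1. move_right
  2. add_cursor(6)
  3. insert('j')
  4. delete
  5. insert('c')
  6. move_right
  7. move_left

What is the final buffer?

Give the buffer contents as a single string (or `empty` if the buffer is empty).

Answer: jzmicnzccc

Derivation:
After op 1 (move_right): buffer="jzminz" (len 6), cursors c1@4 c2@6 c3@6, authorship ......
After op 2 (add_cursor(6)): buffer="jzminz" (len 6), cursors c1@4 c2@6 c3@6 c4@6, authorship ......
After op 3 (insert('j')): buffer="jzmijnzjjj" (len 10), cursors c1@5 c2@10 c3@10 c4@10, authorship ....1..234
After op 4 (delete): buffer="jzminz" (len 6), cursors c1@4 c2@6 c3@6 c4@6, authorship ......
After op 5 (insert('c')): buffer="jzmicnzccc" (len 10), cursors c1@5 c2@10 c3@10 c4@10, authorship ....1..234
After op 6 (move_right): buffer="jzmicnzccc" (len 10), cursors c1@6 c2@10 c3@10 c4@10, authorship ....1..234
After op 7 (move_left): buffer="jzmicnzccc" (len 10), cursors c1@5 c2@9 c3@9 c4@9, authorship ....1..234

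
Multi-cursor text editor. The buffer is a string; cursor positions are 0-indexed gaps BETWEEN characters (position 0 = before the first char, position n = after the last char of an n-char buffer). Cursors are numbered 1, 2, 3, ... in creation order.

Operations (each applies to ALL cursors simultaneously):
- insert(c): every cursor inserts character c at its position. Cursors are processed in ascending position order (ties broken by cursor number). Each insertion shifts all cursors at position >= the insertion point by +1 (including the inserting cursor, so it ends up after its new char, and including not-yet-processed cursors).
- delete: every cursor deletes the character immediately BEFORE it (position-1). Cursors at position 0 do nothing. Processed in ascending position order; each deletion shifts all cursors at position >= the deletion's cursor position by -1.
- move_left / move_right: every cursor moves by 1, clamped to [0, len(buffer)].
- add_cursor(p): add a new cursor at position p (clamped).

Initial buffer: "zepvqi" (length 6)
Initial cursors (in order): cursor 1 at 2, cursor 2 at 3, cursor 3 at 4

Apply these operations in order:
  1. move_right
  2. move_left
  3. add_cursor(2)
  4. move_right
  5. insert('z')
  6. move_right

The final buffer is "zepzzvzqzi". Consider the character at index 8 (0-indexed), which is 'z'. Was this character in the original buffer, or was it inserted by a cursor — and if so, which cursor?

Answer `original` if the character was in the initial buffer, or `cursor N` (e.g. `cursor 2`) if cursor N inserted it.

After op 1 (move_right): buffer="zepvqi" (len 6), cursors c1@3 c2@4 c3@5, authorship ......
After op 2 (move_left): buffer="zepvqi" (len 6), cursors c1@2 c2@3 c3@4, authorship ......
After op 3 (add_cursor(2)): buffer="zepvqi" (len 6), cursors c1@2 c4@2 c2@3 c3@4, authorship ......
After op 4 (move_right): buffer="zepvqi" (len 6), cursors c1@3 c4@3 c2@4 c3@5, authorship ......
After op 5 (insert('z')): buffer="zepzzvzqzi" (len 10), cursors c1@5 c4@5 c2@7 c3@9, authorship ...14.2.3.
After op 6 (move_right): buffer="zepzzvzqzi" (len 10), cursors c1@6 c4@6 c2@8 c3@10, authorship ...14.2.3.
Authorship (.=original, N=cursor N): . . . 1 4 . 2 . 3 .
Index 8: author = 3

Answer: cursor 3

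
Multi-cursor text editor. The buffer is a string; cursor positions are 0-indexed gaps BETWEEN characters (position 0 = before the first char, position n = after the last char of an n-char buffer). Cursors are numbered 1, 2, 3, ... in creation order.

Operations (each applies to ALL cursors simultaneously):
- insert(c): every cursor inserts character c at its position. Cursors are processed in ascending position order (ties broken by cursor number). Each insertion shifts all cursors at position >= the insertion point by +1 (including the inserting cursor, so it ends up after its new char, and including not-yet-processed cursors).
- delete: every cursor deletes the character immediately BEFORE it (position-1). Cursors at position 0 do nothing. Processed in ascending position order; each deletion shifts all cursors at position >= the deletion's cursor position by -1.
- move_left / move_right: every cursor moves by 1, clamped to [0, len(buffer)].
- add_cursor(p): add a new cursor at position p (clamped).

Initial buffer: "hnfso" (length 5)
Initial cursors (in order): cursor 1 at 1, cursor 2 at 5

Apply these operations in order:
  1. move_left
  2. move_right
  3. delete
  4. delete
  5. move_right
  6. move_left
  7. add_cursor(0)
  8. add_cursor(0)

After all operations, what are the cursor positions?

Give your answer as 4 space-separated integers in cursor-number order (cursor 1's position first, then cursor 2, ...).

Answer: 0 1 0 0

Derivation:
After op 1 (move_left): buffer="hnfso" (len 5), cursors c1@0 c2@4, authorship .....
After op 2 (move_right): buffer="hnfso" (len 5), cursors c1@1 c2@5, authorship .....
After op 3 (delete): buffer="nfs" (len 3), cursors c1@0 c2@3, authorship ...
After op 4 (delete): buffer="nf" (len 2), cursors c1@0 c2@2, authorship ..
After op 5 (move_right): buffer="nf" (len 2), cursors c1@1 c2@2, authorship ..
After op 6 (move_left): buffer="nf" (len 2), cursors c1@0 c2@1, authorship ..
After op 7 (add_cursor(0)): buffer="nf" (len 2), cursors c1@0 c3@0 c2@1, authorship ..
After op 8 (add_cursor(0)): buffer="nf" (len 2), cursors c1@0 c3@0 c4@0 c2@1, authorship ..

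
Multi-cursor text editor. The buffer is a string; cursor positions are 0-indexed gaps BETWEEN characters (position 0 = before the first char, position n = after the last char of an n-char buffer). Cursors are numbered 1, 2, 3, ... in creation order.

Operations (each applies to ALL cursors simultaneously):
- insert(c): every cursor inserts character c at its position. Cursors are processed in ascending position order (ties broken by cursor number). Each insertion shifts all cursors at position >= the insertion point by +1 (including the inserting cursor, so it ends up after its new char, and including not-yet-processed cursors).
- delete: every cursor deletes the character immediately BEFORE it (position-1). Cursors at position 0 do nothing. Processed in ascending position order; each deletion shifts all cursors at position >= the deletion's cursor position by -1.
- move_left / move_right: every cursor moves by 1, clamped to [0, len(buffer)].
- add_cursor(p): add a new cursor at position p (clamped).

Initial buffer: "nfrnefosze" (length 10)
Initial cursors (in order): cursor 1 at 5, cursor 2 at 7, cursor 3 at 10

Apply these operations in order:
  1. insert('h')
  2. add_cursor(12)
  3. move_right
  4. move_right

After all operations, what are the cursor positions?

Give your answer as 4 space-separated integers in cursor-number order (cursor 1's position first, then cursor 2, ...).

Answer: 8 11 13 13

Derivation:
After op 1 (insert('h')): buffer="nfrnehfohszeh" (len 13), cursors c1@6 c2@9 c3@13, authorship .....1..2...3
After op 2 (add_cursor(12)): buffer="nfrnehfohszeh" (len 13), cursors c1@6 c2@9 c4@12 c3@13, authorship .....1..2...3
After op 3 (move_right): buffer="nfrnehfohszeh" (len 13), cursors c1@7 c2@10 c3@13 c4@13, authorship .....1..2...3
After op 4 (move_right): buffer="nfrnehfohszeh" (len 13), cursors c1@8 c2@11 c3@13 c4@13, authorship .....1..2...3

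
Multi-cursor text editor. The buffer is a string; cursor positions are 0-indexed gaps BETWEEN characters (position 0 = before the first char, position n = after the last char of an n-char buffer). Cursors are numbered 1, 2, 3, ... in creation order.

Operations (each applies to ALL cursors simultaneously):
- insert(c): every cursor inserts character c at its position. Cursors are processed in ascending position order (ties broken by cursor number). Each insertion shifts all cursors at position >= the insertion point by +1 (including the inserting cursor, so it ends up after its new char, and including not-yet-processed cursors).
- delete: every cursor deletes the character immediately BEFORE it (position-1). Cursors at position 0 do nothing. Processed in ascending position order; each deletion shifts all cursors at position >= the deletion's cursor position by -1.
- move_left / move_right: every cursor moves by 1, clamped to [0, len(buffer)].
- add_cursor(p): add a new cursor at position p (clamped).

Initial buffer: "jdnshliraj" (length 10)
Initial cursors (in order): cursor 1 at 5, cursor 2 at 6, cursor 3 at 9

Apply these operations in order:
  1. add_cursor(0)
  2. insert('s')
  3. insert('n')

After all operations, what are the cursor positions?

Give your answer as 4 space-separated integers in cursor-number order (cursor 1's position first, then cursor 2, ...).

After op 1 (add_cursor(0)): buffer="jdnshliraj" (len 10), cursors c4@0 c1@5 c2@6 c3@9, authorship ..........
After op 2 (insert('s')): buffer="sjdnshslsirasj" (len 14), cursors c4@1 c1@7 c2@9 c3@13, authorship 4.....1.2...3.
After op 3 (insert('n')): buffer="snjdnshsnlsnirasnj" (len 18), cursors c4@2 c1@9 c2@12 c3@17, authorship 44.....11.22...33.

Answer: 9 12 17 2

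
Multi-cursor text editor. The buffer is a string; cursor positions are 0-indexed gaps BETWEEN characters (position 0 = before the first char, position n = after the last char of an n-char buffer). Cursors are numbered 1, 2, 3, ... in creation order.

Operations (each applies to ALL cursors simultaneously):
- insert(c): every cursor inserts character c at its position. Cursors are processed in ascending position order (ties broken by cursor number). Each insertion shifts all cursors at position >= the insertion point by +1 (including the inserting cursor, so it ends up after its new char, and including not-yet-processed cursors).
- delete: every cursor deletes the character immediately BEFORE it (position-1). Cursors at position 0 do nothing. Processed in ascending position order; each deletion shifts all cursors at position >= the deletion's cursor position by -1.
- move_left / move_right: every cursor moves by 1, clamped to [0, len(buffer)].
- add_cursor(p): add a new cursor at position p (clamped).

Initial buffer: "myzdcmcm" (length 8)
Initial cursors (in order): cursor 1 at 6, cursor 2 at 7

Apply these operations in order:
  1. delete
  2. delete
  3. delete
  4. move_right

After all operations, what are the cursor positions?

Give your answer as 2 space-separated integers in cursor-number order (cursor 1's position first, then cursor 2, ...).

After op 1 (delete): buffer="myzdcm" (len 6), cursors c1@5 c2@5, authorship ......
After op 2 (delete): buffer="myzm" (len 4), cursors c1@3 c2@3, authorship ....
After op 3 (delete): buffer="mm" (len 2), cursors c1@1 c2@1, authorship ..
After op 4 (move_right): buffer="mm" (len 2), cursors c1@2 c2@2, authorship ..

Answer: 2 2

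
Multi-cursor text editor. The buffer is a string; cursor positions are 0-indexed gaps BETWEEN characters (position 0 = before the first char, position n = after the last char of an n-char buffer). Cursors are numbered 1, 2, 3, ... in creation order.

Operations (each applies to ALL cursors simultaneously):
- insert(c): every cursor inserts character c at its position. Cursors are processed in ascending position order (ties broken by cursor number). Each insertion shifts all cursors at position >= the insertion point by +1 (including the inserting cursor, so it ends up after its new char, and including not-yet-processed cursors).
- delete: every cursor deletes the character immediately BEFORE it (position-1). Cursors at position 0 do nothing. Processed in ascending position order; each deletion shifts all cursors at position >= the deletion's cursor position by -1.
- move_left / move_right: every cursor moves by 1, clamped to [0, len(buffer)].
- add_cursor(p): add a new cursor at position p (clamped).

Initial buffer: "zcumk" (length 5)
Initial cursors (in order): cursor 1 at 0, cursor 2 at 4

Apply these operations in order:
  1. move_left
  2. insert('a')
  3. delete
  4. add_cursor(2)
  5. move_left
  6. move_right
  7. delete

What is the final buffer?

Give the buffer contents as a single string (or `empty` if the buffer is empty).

Answer: mk

Derivation:
After op 1 (move_left): buffer="zcumk" (len 5), cursors c1@0 c2@3, authorship .....
After op 2 (insert('a')): buffer="azcuamk" (len 7), cursors c1@1 c2@5, authorship 1...2..
After op 3 (delete): buffer="zcumk" (len 5), cursors c1@0 c2@3, authorship .....
After op 4 (add_cursor(2)): buffer="zcumk" (len 5), cursors c1@0 c3@2 c2@3, authorship .....
After op 5 (move_left): buffer="zcumk" (len 5), cursors c1@0 c3@1 c2@2, authorship .....
After op 6 (move_right): buffer="zcumk" (len 5), cursors c1@1 c3@2 c2@3, authorship .....
After op 7 (delete): buffer="mk" (len 2), cursors c1@0 c2@0 c3@0, authorship ..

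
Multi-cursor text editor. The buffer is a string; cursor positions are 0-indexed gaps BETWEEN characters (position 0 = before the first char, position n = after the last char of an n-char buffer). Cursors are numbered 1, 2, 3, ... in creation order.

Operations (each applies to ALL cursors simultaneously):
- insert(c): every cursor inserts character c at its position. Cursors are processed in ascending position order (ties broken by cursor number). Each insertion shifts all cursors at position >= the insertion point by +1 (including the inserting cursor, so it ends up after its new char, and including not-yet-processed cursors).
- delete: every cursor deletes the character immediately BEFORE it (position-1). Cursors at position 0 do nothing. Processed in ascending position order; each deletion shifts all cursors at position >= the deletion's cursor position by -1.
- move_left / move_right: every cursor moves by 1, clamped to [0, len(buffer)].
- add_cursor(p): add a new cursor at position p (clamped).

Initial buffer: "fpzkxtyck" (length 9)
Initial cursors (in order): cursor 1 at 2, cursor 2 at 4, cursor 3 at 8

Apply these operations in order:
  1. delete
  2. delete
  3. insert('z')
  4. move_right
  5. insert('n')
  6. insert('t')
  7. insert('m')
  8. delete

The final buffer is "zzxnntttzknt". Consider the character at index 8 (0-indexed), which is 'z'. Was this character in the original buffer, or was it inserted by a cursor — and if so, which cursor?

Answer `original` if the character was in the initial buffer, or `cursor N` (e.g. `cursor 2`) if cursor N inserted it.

After op 1 (delete): buffer="fzxtyk" (len 6), cursors c1@1 c2@2 c3@5, authorship ......
After op 2 (delete): buffer="xtk" (len 3), cursors c1@0 c2@0 c3@2, authorship ...
After op 3 (insert('z')): buffer="zzxtzk" (len 6), cursors c1@2 c2@2 c3@5, authorship 12..3.
After op 4 (move_right): buffer="zzxtzk" (len 6), cursors c1@3 c2@3 c3@6, authorship 12..3.
After op 5 (insert('n')): buffer="zzxnntzkn" (len 9), cursors c1@5 c2@5 c3@9, authorship 12.12.3.3
After op 6 (insert('t')): buffer="zzxnntttzknt" (len 12), cursors c1@7 c2@7 c3@12, authorship 12.1212.3.33
After op 7 (insert('m')): buffer="zzxnnttmmtzkntm" (len 15), cursors c1@9 c2@9 c3@15, authorship 12.121212.3.333
After op 8 (delete): buffer="zzxnntttzknt" (len 12), cursors c1@7 c2@7 c3@12, authorship 12.1212.3.33
Authorship (.=original, N=cursor N): 1 2 . 1 2 1 2 . 3 . 3 3
Index 8: author = 3

Answer: cursor 3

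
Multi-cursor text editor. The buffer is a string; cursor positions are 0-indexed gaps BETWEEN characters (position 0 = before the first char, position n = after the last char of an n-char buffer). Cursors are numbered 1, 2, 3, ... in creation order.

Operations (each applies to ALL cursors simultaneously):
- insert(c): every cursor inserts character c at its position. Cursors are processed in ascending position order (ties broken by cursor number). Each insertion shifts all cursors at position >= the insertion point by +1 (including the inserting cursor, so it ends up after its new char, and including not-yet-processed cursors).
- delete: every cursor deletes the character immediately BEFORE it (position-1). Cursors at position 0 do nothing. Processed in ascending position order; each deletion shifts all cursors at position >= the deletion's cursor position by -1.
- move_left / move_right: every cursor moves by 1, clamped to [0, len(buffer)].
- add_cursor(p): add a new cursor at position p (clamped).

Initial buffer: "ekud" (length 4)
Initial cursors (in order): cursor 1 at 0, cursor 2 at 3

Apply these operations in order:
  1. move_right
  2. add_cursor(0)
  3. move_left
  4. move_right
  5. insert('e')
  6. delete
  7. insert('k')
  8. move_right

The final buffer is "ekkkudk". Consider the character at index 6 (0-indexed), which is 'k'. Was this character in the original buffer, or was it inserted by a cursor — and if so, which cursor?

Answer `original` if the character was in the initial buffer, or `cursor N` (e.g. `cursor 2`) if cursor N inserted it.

Answer: cursor 2

Derivation:
After op 1 (move_right): buffer="ekud" (len 4), cursors c1@1 c2@4, authorship ....
After op 2 (add_cursor(0)): buffer="ekud" (len 4), cursors c3@0 c1@1 c2@4, authorship ....
After op 3 (move_left): buffer="ekud" (len 4), cursors c1@0 c3@0 c2@3, authorship ....
After op 4 (move_right): buffer="ekud" (len 4), cursors c1@1 c3@1 c2@4, authorship ....
After op 5 (insert('e')): buffer="eeekude" (len 7), cursors c1@3 c3@3 c2@7, authorship .13...2
After op 6 (delete): buffer="ekud" (len 4), cursors c1@1 c3@1 c2@4, authorship ....
After op 7 (insert('k')): buffer="ekkkudk" (len 7), cursors c1@3 c3@3 c2@7, authorship .13...2
After op 8 (move_right): buffer="ekkkudk" (len 7), cursors c1@4 c3@4 c2@7, authorship .13...2
Authorship (.=original, N=cursor N): . 1 3 . . . 2
Index 6: author = 2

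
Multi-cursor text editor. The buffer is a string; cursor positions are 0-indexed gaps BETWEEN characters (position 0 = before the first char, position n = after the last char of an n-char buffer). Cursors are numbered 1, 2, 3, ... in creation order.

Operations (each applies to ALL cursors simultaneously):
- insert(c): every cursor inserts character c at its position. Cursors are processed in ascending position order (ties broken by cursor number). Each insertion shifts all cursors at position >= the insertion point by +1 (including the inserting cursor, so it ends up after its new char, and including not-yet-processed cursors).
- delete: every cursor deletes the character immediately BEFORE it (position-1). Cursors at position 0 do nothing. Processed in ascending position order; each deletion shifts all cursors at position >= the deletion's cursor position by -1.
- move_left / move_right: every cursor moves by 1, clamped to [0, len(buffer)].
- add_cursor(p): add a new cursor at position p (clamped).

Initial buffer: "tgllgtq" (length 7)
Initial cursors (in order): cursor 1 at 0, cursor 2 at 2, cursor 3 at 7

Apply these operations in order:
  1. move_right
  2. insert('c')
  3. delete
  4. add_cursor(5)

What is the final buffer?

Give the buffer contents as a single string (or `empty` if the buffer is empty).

Answer: tgllgtq

Derivation:
After op 1 (move_right): buffer="tgllgtq" (len 7), cursors c1@1 c2@3 c3@7, authorship .......
After op 2 (insert('c')): buffer="tcglclgtqc" (len 10), cursors c1@2 c2@5 c3@10, authorship .1..2....3
After op 3 (delete): buffer="tgllgtq" (len 7), cursors c1@1 c2@3 c3@7, authorship .......
After op 4 (add_cursor(5)): buffer="tgllgtq" (len 7), cursors c1@1 c2@3 c4@5 c3@7, authorship .......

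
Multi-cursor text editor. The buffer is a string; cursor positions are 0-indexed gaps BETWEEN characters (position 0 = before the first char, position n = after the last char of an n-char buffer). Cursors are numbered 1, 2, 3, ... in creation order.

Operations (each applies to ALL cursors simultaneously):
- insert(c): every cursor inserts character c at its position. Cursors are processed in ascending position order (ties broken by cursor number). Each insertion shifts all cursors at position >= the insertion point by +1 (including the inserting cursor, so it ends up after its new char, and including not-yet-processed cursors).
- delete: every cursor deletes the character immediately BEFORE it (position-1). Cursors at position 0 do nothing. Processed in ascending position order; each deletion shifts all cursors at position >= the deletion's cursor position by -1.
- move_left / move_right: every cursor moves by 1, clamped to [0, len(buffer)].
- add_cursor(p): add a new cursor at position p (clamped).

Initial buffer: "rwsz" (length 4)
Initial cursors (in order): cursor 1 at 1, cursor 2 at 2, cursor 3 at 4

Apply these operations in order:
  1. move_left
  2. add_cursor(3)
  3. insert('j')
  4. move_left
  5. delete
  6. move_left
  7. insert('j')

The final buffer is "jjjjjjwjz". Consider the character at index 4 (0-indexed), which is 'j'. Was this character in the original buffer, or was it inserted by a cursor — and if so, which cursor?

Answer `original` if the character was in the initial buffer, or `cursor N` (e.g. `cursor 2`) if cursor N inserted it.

After op 1 (move_left): buffer="rwsz" (len 4), cursors c1@0 c2@1 c3@3, authorship ....
After op 2 (add_cursor(3)): buffer="rwsz" (len 4), cursors c1@0 c2@1 c3@3 c4@3, authorship ....
After op 3 (insert('j')): buffer="jrjwsjjz" (len 8), cursors c1@1 c2@3 c3@7 c4@7, authorship 1.2..34.
After op 4 (move_left): buffer="jrjwsjjz" (len 8), cursors c1@0 c2@2 c3@6 c4@6, authorship 1.2..34.
After op 5 (delete): buffer="jjwjz" (len 5), cursors c1@0 c2@1 c3@3 c4@3, authorship 12.4.
After op 6 (move_left): buffer="jjwjz" (len 5), cursors c1@0 c2@0 c3@2 c4@2, authorship 12.4.
After op 7 (insert('j')): buffer="jjjjjjwjz" (len 9), cursors c1@2 c2@2 c3@6 c4@6, authorship 121234.4.
Authorship (.=original, N=cursor N): 1 2 1 2 3 4 . 4 .
Index 4: author = 3

Answer: cursor 3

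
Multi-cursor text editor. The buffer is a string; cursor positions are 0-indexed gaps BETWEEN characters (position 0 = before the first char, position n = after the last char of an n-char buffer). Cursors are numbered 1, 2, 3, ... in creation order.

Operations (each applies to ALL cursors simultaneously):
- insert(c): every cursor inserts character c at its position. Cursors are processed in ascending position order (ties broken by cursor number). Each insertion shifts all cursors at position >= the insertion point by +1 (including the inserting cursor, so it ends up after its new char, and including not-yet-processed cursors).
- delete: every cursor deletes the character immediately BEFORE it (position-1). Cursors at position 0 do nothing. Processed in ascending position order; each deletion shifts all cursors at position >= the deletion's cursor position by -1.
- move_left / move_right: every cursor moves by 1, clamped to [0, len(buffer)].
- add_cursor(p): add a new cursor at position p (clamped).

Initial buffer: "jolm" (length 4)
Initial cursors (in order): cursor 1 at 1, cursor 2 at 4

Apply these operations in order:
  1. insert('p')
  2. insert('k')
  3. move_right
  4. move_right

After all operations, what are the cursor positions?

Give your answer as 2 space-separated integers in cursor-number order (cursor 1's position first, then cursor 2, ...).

Answer: 5 8

Derivation:
After op 1 (insert('p')): buffer="jpolmp" (len 6), cursors c1@2 c2@6, authorship .1...2
After op 2 (insert('k')): buffer="jpkolmpk" (len 8), cursors c1@3 c2@8, authorship .11...22
After op 3 (move_right): buffer="jpkolmpk" (len 8), cursors c1@4 c2@8, authorship .11...22
After op 4 (move_right): buffer="jpkolmpk" (len 8), cursors c1@5 c2@8, authorship .11...22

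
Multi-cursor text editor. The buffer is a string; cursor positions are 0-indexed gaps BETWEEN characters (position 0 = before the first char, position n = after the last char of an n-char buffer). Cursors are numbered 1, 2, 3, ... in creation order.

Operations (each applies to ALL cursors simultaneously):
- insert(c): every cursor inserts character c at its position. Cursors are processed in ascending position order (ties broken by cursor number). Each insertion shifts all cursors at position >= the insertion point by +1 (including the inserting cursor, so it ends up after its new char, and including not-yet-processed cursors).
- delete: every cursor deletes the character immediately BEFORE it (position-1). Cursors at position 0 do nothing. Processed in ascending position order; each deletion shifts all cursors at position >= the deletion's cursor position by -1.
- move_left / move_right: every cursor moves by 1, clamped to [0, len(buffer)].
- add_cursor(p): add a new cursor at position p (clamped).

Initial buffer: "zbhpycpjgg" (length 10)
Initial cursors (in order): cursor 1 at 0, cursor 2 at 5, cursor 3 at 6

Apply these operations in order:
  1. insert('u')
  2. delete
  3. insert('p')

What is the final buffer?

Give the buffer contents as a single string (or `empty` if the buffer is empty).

After op 1 (insert('u')): buffer="uzbhpyucupjgg" (len 13), cursors c1@1 c2@7 c3@9, authorship 1.....2.3....
After op 2 (delete): buffer="zbhpycpjgg" (len 10), cursors c1@0 c2@5 c3@6, authorship ..........
After op 3 (insert('p')): buffer="pzbhpypcppjgg" (len 13), cursors c1@1 c2@7 c3@9, authorship 1.....2.3....

Answer: pzbhpypcppjgg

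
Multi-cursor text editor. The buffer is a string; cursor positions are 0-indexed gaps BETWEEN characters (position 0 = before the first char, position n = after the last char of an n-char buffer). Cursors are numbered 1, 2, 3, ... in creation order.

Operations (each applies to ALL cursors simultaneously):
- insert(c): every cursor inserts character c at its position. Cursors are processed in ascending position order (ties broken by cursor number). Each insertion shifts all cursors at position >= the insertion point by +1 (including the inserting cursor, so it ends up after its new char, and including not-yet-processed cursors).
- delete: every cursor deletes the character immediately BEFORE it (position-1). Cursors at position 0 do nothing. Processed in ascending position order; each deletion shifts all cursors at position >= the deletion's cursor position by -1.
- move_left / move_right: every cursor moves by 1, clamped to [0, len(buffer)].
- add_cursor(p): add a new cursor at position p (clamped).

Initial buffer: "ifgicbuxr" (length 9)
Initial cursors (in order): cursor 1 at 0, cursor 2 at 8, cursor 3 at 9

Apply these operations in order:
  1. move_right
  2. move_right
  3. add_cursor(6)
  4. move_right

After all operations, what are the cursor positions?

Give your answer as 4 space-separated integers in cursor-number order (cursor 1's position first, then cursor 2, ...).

After op 1 (move_right): buffer="ifgicbuxr" (len 9), cursors c1@1 c2@9 c3@9, authorship .........
After op 2 (move_right): buffer="ifgicbuxr" (len 9), cursors c1@2 c2@9 c3@9, authorship .........
After op 3 (add_cursor(6)): buffer="ifgicbuxr" (len 9), cursors c1@2 c4@6 c2@9 c3@9, authorship .........
After op 4 (move_right): buffer="ifgicbuxr" (len 9), cursors c1@3 c4@7 c2@9 c3@9, authorship .........

Answer: 3 9 9 7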